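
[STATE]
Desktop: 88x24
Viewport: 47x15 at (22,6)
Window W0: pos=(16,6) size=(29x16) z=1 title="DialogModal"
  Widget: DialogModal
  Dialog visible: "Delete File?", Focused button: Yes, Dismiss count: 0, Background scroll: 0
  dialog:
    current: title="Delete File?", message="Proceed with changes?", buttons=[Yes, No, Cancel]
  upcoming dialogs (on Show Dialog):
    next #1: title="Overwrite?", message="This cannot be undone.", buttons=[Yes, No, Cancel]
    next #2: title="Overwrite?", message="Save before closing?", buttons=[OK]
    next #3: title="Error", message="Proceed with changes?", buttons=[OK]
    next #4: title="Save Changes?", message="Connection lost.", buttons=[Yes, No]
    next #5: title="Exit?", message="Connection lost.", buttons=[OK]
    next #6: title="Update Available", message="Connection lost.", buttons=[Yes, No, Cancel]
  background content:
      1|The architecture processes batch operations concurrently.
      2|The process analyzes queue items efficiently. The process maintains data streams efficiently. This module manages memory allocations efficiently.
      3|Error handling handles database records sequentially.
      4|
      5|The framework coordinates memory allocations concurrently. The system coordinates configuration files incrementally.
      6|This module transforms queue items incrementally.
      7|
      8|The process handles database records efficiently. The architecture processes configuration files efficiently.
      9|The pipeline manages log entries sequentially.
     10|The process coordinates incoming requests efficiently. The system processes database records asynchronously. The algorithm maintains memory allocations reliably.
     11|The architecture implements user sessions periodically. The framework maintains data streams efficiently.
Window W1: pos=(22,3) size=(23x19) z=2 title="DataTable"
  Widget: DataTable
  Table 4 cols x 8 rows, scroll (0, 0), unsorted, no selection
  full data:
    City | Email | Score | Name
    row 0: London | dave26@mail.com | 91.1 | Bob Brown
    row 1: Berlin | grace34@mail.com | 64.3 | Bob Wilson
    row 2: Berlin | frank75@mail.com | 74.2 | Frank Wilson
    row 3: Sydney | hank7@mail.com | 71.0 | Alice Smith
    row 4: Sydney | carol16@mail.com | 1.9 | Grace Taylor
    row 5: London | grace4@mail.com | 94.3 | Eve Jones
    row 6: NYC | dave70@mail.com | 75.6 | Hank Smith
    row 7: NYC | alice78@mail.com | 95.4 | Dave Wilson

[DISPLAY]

┃City  │Email         ┃                        
┃──────┼──────────────┃                        
┃London│dave26@mail.co┃                        
┃Berlin│grace34@mail.c┃                        
┃Berlin│frank75@mail.c┃                        
┃Sydney│hank7@mail.com┃                        
┃Sydney│carol16@mail.c┃                        
┃London│grace4@mail.co┃                        
┃NYC   │dave70@mail.co┃                        
┃NYC   │alice78@mail.c┃                        
┃                     ┃                        
┃                     ┃                        
┃                     ┃                        
┃                     ┃                        
┃                     ┃                        


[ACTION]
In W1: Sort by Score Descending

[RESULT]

┃City  │Email         ┃                        
┃──────┼──────────────┃                        
┃NYC   │alice78@mail.c┃                        
┃London│grace4@mail.co┃                        
┃London│dave26@mail.co┃                        
┃NYC   │dave70@mail.co┃                        
┃Berlin│frank75@mail.c┃                        
┃Sydney│hank7@mail.com┃                        
┃Berlin│grace34@mail.c┃                        
┃Sydney│carol16@mail.c┃                        
┃                     ┃                        
┃                     ┃                        
┃                     ┃                        
┃                     ┃                        
┃                     ┃                        


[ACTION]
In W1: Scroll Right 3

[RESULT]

┃y  │Email           │┃                        
┃───┼────────────────┼┃                        
┃   │alice78@mail.com│┃                        
┃don│grace4@mail.com │┃                        
┃don│dave26@mail.com │┃                        
┃   │dave70@mail.com │┃                        
┃lin│frank75@mail.com│┃                        
┃ney│hank7@mail.com  │┃                        
┃lin│grace34@mail.com│┃                        
┃ney│carol16@mail.com│┃                        
┃                     ┃                        
┃                     ┃                        
┃                     ┃                        
┃                     ┃                        
┃                     ┃                        


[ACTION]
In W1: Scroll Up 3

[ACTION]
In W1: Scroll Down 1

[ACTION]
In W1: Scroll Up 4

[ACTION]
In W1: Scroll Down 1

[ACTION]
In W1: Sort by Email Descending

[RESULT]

┃y  │Email          ▼│┃                        
┃───┼────────────────┼┃                        
┃ney│hank7@mail.com  │┃                        
┃don│grace4@mail.com │┃                        
┃lin│grace34@mail.com│┃                        
┃lin│frank75@mail.com│┃                        
┃   │dave70@mail.com │┃                        
┃don│dave26@mail.com │┃                        
┃ney│carol16@mail.com│┃                        
┃   │alice78@mail.com│┃                        
┃                     ┃                        
┃                     ┃                        
┃                     ┃                        
┃                     ┃                        
┃                     ┃                        


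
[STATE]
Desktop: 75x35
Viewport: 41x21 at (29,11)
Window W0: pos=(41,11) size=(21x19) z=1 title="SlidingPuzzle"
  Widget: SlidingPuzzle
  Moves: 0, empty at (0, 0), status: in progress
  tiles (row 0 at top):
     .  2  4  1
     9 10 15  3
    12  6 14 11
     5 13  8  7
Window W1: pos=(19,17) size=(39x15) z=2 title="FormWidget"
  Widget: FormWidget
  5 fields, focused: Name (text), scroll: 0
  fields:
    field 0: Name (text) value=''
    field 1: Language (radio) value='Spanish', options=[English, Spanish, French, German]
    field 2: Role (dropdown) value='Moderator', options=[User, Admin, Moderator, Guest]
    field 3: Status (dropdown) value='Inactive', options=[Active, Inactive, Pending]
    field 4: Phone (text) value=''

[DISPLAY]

            ┏━━━━━━━━━━━━━━━━━━━┓        
            ┃ SlidingPuzzle     ┃        
            ┠───────────────────┨        
            ┃┌────┬────┬────┬───┃        
            ┃│    │  2 │  4 │  1┃        
            ┃├────┼────┼────┼───┃        
━━━━━━━━━━━━━━━━━━━━━━━━━━━━┓  3┃        
et                          ┃───┃        
────────────────────────────┨ 11┃        
     [                     ]┃───┃        
e:   ( ) English  (●) Spanis┃  7┃        
     [Moderator           ▼]┃───┃        
     [Inactive            ▼]┃   ┃        
     [                     ]┃   ┃        
                            ┃   ┃        
                            ┃   ┃        
                            ┃   ┃        
                            ┃   ┃        
                            ┃━━━┛        
                            ┃            
━━━━━━━━━━━━━━━━━━━━━━━━━━━━┛            


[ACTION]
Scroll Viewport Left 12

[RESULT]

                        ┏━━━━━━━━━━━━━━━━
                        ┃ SlidingPuzzle  
                        ┠────────────────
                        ┃┌────┬────┬────┬
                        ┃│    │  2 │  4 │
                        ┃├────┼────┼────┼
  ┏━━━━━━━━━━━━━━━━━━━━━━━━━━━━━━━━━━━━━┓
  ┃ FormWidget                          ┃
  ┠─────────────────────────────────────┨
  ┃> Name:       [                     ]┃
  ┃  Language:   ( ) English  (●) Spanis┃
  ┃  Role:       [Moderator           ▼]┃
  ┃  Status:     [Inactive            ▼]┃
  ┃  Phone:      [                     ]┃
  ┃                                     ┃
  ┃                                     ┃
  ┃                                     ┃
  ┃                                     ┃
  ┃                                     ┃
  ┃                                     ┃
  ┗━━━━━━━━━━━━━━━━━━━━━━━━━━━━━━━━━━━━━┛


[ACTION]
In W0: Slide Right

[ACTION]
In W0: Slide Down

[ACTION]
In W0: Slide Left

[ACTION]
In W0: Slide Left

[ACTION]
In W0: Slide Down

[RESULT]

                        ┏━━━━━━━━━━━━━━━━
                        ┃ SlidingPuzzle  
                        ┠────────────────
                        ┃┌────┬────┬────┬
                        ┃│  2 │  4 │    │
                        ┃├────┼────┼────┼
  ┏━━━━━━━━━━━━━━━━━━━━━━━━━━━━━━━━━━━━━┓
  ┃ FormWidget                          ┃
  ┠─────────────────────────────────────┨
  ┃> Name:       [                     ]┃
  ┃  Language:   ( ) English  (●) Spanis┃
  ┃  Role:       [Moderator           ▼]┃
  ┃  Status:     [Inactive            ▼]┃
  ┃  Phone:      [                     ]┃
  ┃                                     ┃
  ┃                                     ┃
  ┃                                     ┃
  ┃                                     ┃
  ┃                                     ┃
  ┃                                     ┃
  ┗━━━━━━━━━━━━━━━━━━━━━━━━━━━━━━━━━━━━━┛


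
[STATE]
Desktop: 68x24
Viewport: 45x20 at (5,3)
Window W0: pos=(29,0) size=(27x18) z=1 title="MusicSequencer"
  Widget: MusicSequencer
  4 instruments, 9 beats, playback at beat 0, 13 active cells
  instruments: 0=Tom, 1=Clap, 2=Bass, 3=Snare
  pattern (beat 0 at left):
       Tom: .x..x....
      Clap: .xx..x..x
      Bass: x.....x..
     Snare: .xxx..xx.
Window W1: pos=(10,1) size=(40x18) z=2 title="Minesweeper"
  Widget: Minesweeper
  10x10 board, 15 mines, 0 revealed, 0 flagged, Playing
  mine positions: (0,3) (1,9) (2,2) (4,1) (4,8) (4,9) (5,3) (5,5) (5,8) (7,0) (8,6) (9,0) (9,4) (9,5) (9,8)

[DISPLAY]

     ┠──────────────────────────────────────┨
     ┃■■■■■■■■■■                            ┃
     ┃■■■■■■■■■■                            ┃
     ┃■■■■■■■■■■                            ┃
     ┃■■■■■■■■■■                            ┃
     ┃■■■■■■■■■■                            ┃
     ┃■■■■■■■■■■                            ┃
     ┃■■■■■■■■■■                            ┃
     ┃■■■■■■■■■■                            ┃
     ┃■■■■■■■■■■                            ┃
     ┃■■■■■■■■■■                            ┃
     ┃                                      ┃
     ┃                                      ┃
     ┃                                      ┃
     ┃                                      ┃
     ┗━━━━━━━━━━━━━━━━━━━━━━━━━━━━━━━━━━━━━━┛
                                             
                                             
                                             
                                             


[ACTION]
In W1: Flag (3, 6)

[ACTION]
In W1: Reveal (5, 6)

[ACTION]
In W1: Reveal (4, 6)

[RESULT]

     ┠──────────────────────────────────────┨
     ┃■■■■■■■■■■                            ┃
     ┃■■■■■■■■■■                            ┃
     ┃■■■■■■■■■■                            ┃
     ┃■■■■■■⚑■■■                            ┃
     ┃■■■■■■1■■■                            ┃
     ┃■■■■■■1■■■                            ┃
     ┃■■■■■■■■■■                            ┃
     ┃■■■■■■■■■■                            ┃
     ┃■■■■■■■■■■                            ┃
     ┃■■■■■■■■■■                            ┃
     ┃                                      ┃
     ┃                                      ┃
     ┃                                      ┃
     ┃                                      ┃
     ┗━━━━━━━━━━━━━━━━━━━━━━━━━━━━━━━━━━━━━━┛
                                             
                                             
                                             
                                             


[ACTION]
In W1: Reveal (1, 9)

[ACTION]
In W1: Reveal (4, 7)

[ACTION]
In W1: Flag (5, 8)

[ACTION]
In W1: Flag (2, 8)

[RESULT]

     ┠──────────────────────────────────────┨
     ┃■■■✹■■■■■■                            ┃
     ┃■■■■■■■■■✹                            ┃
     ┃■■✹■■■■■■■                            ┃
     ┃■■■■■■⚑■■■                            ┃
     ┃■✹■■■■1■✹✹                            ┃
     ┃■■■✹■✹1■✹■                            ┃
     ┃■■■■■■■■■■                            ┃
     ┃✹■■■■■■■■■                            ┃
     ┃■■■■■■✹■■■                            ┃
     ┃✹■■■✹✹■■✹■                            ┃
     ┃                                      ┃
     ┃                                      ┃
     ┃                                      ┃
     ┃                                      ┃
     ┗━━━━━━━━━━━━━━━━━━━━━━━━━━━━━━━━━━━━━━┛
                                             
                                             
                                             
                                             


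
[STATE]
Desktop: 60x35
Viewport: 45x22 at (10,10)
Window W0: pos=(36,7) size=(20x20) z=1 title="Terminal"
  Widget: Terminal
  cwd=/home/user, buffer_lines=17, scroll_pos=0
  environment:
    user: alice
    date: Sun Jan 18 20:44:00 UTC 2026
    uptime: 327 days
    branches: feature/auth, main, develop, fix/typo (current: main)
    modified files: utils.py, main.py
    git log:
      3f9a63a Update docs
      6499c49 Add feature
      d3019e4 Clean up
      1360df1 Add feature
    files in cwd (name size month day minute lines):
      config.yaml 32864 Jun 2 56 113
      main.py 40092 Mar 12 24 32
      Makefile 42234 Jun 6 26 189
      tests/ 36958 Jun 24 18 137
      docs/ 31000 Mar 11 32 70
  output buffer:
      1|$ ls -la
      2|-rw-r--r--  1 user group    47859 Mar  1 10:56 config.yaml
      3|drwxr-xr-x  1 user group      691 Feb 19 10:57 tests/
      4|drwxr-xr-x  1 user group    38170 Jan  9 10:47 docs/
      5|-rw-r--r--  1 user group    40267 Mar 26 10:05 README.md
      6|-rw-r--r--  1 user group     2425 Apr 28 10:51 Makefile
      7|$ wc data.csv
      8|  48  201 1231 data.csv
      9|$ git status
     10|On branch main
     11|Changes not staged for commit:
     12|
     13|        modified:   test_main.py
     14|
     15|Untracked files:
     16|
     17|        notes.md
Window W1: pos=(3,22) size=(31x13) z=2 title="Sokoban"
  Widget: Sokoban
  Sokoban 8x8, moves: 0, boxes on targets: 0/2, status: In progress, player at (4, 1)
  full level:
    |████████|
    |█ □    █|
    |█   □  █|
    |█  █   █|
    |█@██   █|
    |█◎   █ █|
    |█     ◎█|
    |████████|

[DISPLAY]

                          ┃$ ls -la          
                          ┃-rw-r--r--  1 user
                          ┃drwxr-xr-x  1 user
                          ┃drwxr-xr-x  1 user
                          ┃-rw-r--r--  1 user
                          ┃-rw-r--r--  1 user
                          ┃$ wc data.csv     
                          ┃  48  201 1231 dat
                          ┃$ git status      
                          ┃On branch main    
                          ┃Changes not staged
                          ┃                  
━━━━━━━━━━━━━━━━━━━━━━━┓  ┃        modified: 
an                     ┃  ┃                  
───────────────────────┨  ┃Untracked files:  
██                     ┃  ┃                  
 █                     ┃  ┗━━━━━━━━━━━━━━━━━━
 █                     ┃                     
 █                     ┃                     
 █                     ┃                     
 █                     ┃                     
◎█                     ┃                     


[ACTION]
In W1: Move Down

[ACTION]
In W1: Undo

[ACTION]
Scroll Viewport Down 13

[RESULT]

                          ┃drwxr-xr-x  1 user
                          ┃-rw-r--r--  1 user
                          ┃-rw-r--r--  1 user
                          ┃$ wc data.csv     
                          ┃  48  201 1231 dat
                          ┃$ git status      
                          ┃On branch main    
                          ┃Changes not staged
                          ┃                  
━━━━━━━━━━━━━━━━━━━━━━━┓  ┃        modified: 
an                     ┃  ┃                  
───────────────────────┨  ┃Untracked files:  
██                     ┃  ┃                  
 █                     ┃  ┗━━━━━━━━━━━━━━━━━━
 █                     ┃                     
 █                     ┃                     
 █                     ┃                     
 █                     ┃                     
◎█                     ┃                     
██                     ┃                     
 0  0/2                ┃                     
━━━━━━━━━━━━━━━━━━━━━━━┛                     


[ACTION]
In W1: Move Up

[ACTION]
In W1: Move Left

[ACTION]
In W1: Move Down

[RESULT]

                          ┃drwxr-xr-x  1 user
                          ┃-rw-r--r--  1 user
                          ┃-rw-r--r--  1 user
                          ┃$ wc data.csv     
                          ┃  48  201 1231 dat
                          ┃$ git status      
                          ┃On branch main    
                          ┃Changes not staged
                          ┃                  
━━━━━━━━━━━━━━━━━━━━━━━┓  ┃        modified: 
an                     ┃  ┃                  
───────────────────────┨  ┃Untracked files:  
██                     ┃  ┃                  
 █                     ┃  ┗━━━━━━━━━━━━━━━━━━
 █                     ┃                     
 █                     ┃                     
 █                     ┃                     
 █                     ┃                     
◎█                     ┃                     
██                     ┃                     
 2  0/2                ┃                     
━━━━━━━━━━━━━━━━━━━━━━━┛                     


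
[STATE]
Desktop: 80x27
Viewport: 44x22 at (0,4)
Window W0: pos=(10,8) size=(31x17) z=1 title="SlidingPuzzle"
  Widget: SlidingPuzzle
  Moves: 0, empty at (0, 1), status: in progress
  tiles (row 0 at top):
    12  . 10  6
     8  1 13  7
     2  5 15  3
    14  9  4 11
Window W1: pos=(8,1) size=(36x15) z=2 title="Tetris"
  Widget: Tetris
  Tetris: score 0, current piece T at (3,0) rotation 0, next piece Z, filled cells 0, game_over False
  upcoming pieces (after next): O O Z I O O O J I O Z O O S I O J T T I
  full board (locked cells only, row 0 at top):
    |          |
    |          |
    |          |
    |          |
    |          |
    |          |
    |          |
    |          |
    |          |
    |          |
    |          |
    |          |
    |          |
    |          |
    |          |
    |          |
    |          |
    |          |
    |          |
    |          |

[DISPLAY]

        ┃          │Next:                  ┃
        ┃          │▓▓                     ┃
        ┃          │ ▓▓                    ┃
        ┃          │                       ┃
        ┃          │                       ┃
        ┃          │                       ┃
        ┃          │Score:                 ┃
        ┃          │0                      ┃
        ┃          │                       ┃
        ┃          │                       ┃
        ┃          │                       ┃
        ┗━━━━━━━━━━━━━━━━━━━━━━━━━━━━━━━━━━┛
          ┃│  2 │  5 │ 15 │  3 │        ┃   
          ┃├────┼────┼────┼────┤        ┃   
          ┃│ 14 │  9 │  4 │ 11 │        ┃   
          ┃└────┴────┴────┴────┘        ┃   
          ┃Moves: 0                     ┃   
          ┃                             ┃   
          ┃                             ┃   
          ┃                             ┃   
          ┗━━━━━━━━━━━━━━━━━━━━━━━━━━━━━┛   
                                            


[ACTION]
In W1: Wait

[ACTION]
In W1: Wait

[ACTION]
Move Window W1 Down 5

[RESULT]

                                            
                                            
        ┏━━━━━━━━━━━━━━━━━━━━━━━━━━━━━━━━━━┓
        ┃ Tetris                           ┃
        ┠──────────────────────────────────┨
        ┃          │Next:                  ┃
        ┃          │▓▓                     ┃
        ┃          │ ▓▓                    ┃
        ┃          │                       ┃
        ┃          │                       ┃
        ┃          │                       ┃
        ┃          │Score:                 ┃
        ┃          │0                      ┃
        ┃          │                       ┃
        ┃          │                       ┃
        ┃          │                       ┃
        ┗━━━━━━━━━━━━━━━━━━━━━━━━━━━━━━━━━━┛
          ┃                             ┃   
          ┃                             ┃   
          ┃                             ┃   
          ┗━━━━━━━━━━━━━━━━━━━━━━━━━━━━━┛   
                                            


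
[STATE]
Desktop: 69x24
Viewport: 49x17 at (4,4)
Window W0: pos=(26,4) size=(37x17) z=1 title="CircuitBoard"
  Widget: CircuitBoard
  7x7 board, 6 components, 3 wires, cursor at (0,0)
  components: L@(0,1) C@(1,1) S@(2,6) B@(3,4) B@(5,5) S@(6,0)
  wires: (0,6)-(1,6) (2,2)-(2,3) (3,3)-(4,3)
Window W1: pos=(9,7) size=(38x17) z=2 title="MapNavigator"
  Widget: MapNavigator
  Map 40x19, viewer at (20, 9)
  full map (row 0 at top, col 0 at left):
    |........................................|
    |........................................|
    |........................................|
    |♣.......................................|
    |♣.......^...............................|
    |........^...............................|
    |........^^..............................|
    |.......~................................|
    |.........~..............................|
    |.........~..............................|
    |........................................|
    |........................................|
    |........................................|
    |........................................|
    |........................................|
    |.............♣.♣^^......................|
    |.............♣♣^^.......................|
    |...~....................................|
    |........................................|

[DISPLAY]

                      ┏━━━━━━━━━━━━━━━━━━━━━━━━━━
                      ┃ CircuitBoard             
                      ┠──────────────────────────
     ┏━━━━━━━━━━━━━━━━━━━━━━━━━━━━━━━━━━━━┓      
     ┃ MapNavigator                       ┃      
     ┠────────────────────────────────────┨      
     ┃....................................┃      
     ┃......^.............................┃      
     ┃......^.............................┃      
     ┃......^^............................┃      
     ┃.....~..............................┃B     
     ┃.......~............................┃      
     ┃.......~..........@.................┃      
     ┃....................................┃      
     ┃....................................┃    B 
     ┃....................................┃      
     ┃....................................┃━━━━━━


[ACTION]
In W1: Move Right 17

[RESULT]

                      ┏━━━━━━━━━━━━━━━━━━━━━━━━━━
                      ┃ CircuitBoard             
                      ┠──────────────────────────
     ┏━━━━━━━━━━━━━━━━━━━━━━━━━━━━━━━━━━━━┓      
     ┃ MapNavigator                       ┃      
     ┠────────────────────────────────────┨      
     ┃.....................               ┃      
     ┃.....................               ┃      
     ┃.....................               ┃      
     ┃.....................               ┃      
     ┃.....................               ┃B     
     ┃.....................               ┃      
     ┃..................@..               ┃      
     ┃.....................               ┃      
     ┃.....................               ┃    B 
     ┃.....................               ┃      
     ┃.....................               ┃━━━━━━


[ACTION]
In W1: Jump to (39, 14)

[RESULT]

                      ┏━━━━━━━━━━━━━━━━━━━━━━━━━━
                      ┃ CircuitBoard             
                      ┠──────────────────────────
     ┏━━━━━━━━━━━━━━━━━━━━━━━━━━━━━━━━━━━━┓      
     ┃ MapNavigator                       ┃      
     ┠────────────────────────────────────┨      
     ┃...................                 ┃      
     ┃...................                 ┃      
     ┃...................                 ┃      
     ┃...................                 ┃      
     ┃...................                 ┃B     
     ┃...................                 ┃      
     ┃..................@                 ┃      
     ┃...................                 ┃      
     ┃...................                 ┃    B 
     ┃...................                 ┃      
     ┃...................                 ┃━━━━━━


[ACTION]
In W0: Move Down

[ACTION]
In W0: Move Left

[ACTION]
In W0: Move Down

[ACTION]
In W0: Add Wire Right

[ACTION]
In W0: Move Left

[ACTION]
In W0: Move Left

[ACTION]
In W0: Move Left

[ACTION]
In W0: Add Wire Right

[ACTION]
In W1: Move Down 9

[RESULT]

                      ┏━━━━━━━━━━━━━━━━━━━━━━━━━━
                      ┃ CircuitBoard             
                      ┠──────────────────────────
     ┏━━━━━━━━━━━━━━━━━━━━━━━━━━━━━━━━━━━━┓      
     ┃ MapNavigator                       ┃      
     ┠────────────────────────────────────┨      
     ┃...................                 ┃      
     ┃...................                 ┃      
     ┃...................                 ┃      
     ┃...................                 ┃      
     ┃...................                 ┃B     
     ┃...................                 ┃      
     ┃..................@                 ┃      
     ┃                                    ┃      
     ┃                                    ┃    B 
     ┃                                    ┃      
     ┃                                    ┃━━━━━━


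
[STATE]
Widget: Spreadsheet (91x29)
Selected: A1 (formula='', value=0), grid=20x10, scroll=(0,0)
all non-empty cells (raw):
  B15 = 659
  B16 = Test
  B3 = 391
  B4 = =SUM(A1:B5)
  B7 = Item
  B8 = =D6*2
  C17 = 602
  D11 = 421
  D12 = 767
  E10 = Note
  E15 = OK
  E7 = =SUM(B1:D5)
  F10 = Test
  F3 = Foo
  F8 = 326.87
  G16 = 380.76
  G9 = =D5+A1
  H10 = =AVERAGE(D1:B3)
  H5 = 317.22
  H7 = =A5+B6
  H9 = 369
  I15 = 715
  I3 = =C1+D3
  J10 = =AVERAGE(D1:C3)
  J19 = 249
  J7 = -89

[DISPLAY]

A1:                                                                                        
       A       B       C       D       E       F       G       H       I       J           
-------------------------------------------------------------------------------------------
  1      [0]       0       0       0       0       0       0       0       0       0       
  2        0       0       0       0       0       0       0       0       0       0       
  3        0     391       0       0       0Foo            0       0       0       0       
  4        0#CIRC!         0       0       0       0       0       0       0       0       
  5        0       0       0       0       0       0       0  317.22       0       0       
  6        0       0       0       0       0       0       0       0       0       0       
  7        0Item           0       0#CIRC!         0       0       0       0     -89       
  8        0       0       0       0       0  326.87       0       0       0       0       
  9        0       0       0       0       0       0       0     369       0       0       
 10        0       0       0       0Note    Test           0   43.44       0       0       
 11        0       0       0     421       0       0       0       0       0       0       
 12        0       0       0     767       0       0       0       0       0       0       
 13        0       0       0       0       0       0       0       0       0       0       
 14        0       0       0       0       0       0       0       0       0       0       
 15        0     659       0       0OK             0       0       0     715       0       
 16        0Test           0       0       0       0  380.76       0       0       0       
 17        0       0     602       0       0       0       0       0       0       0       
 18        0       0       0       0       0       0       0       0       0       0       
 19        0       0       0       0       0       0       0       0       0     249       
 20        0       0       0       0       0       0       0       0       0       0       
                                                                                           
                                                                                           
                                                                                           
                                                                                           
                                                                                           
                                                                                           


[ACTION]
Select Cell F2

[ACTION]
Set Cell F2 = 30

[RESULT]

F2: 30                                                                                     
       A       B       C       D       E       F       G       H       I       J           
-------------------------------------------------------------------------------------------
  1        0       0       0       0       0       0       0       0       0       0       
  2        0       0       0       0       0    [30]       0       0       0       0       
  3        0     391       0       0       0Foo            0       0       0       0       
  4        0#CIRC!         0       0       0       0       0       0       0       0       
  5        0       0       0       0       0       0       0  317.22       0       0       
  6        0       0       0       0       0       0       0       0       0       0       
  7        0Item           0       0#CIRC!         0       0       0       0     -89       
  8        0       0       0       0       0  326.87       0       0       0       0       
  9        0       0       0       0       0       0       0     369       0       0       
 10        0       0       0       0Note    Test           0   43.44       0       0       
 11        0       0       0     421       0       0       0       0       0       0       
 12        0       0       0     767       0       0       0       0       0       0       
 13        0       0       0       0       0       0       0       0       0       0       
 14        0       0       0       0       0       0       0       0       0       0       
 15        0     659       0       0OK             0       0       0     715       0       
 16        0Test           0       0       0       0  380.76       0       0       0       
 17        0       0     602       0       0       0       0       0       0       0       
 18        0       0       0       0       0       0       0       0       0       0       
 19        0       0       0       0       0       0       0       0       0     249       
 20        0       0       0       0       0       0       0       0       0       0       
                                                                                           
                                                                                           
                                                                                           
                                                                                           
                                                                                           
                                                                                           


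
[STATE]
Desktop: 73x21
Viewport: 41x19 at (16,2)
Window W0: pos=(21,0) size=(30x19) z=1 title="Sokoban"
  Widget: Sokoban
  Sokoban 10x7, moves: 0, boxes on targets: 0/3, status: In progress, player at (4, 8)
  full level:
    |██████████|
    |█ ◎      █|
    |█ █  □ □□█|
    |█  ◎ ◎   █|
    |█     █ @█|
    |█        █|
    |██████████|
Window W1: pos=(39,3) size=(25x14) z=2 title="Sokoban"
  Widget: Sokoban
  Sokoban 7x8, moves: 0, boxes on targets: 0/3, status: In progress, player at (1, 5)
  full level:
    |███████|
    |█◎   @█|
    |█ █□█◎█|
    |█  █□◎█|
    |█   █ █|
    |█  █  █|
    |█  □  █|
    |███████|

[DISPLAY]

     ┠────────────────────────────┨      
     ┃██████████       ┏━━━━━━━━━━━━━━━━━
     ┃█ ◎      █       ┃ Sokoban         
     ┃█ █  □ □□█       ┠─────────────────
     ┃█  ◎ ◎   █       ┃███████          
     ┃█     █ @█       ┃█◎   @█          
     ┃█        █       ┃█ █□█◎█          
     ┃██████████       ┃█  █□◎█          
     ┃Moves: 0  0/3    ┃█   █ █          
     ┃                 ┃█  █  █          
     ┃                 ┃█  □  █          
     ┃                 ┃███████          
     ┃                 ┃Moves: 0  0/3    
     ┃                 ┃                 
     ┃                 ┗━━━━━━━━━━━━━━━━━
     ┃                            ┃      
     ┗━━━━━━━━━━━━━━━━━━━━━━━━━━━━┛      
                                         
                                         


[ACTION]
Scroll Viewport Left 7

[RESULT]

            ┠────────────────────────────
            ┃██████████       ┏━━━━━━━━━━
            ┃█ ◎      █       ┃ Sokoban  
            ┃█ █  □ □□█       ┠──────────
            ┃█  ◎ ◎   █       ┃███████   
            ┃█     █ @█       ┃█◎   @█   
            ┃█        █       ┃█ █□█◎█   
            ┃██████████       ┃█  █□◎█   
            ┃Moves: 0  0/3    ┃█   █ █   
            ┃                 ┃█  █  █   
            ┃                 ┃█  □  █   
            ┃                 ┃███████   
            ┃                 ┃Moves: 0  
            ┃                 ┃          
            ┃                 ┗━━━━━━━━━━
            ┃                            
            ┗━━━━━━━━━━━━━━━━━━━━━━━━━━━━
                                         
                                         


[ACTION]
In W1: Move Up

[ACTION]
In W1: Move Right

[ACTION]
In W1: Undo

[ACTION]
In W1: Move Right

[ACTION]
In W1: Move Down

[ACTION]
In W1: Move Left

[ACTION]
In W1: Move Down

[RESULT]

            ┠────────────────────────────
            ┃██████████       ┏━━━━━━━━━━
            ┃█ ◎      █       ┃ Sokoban  
            ┃█ █  □ □□█       ┠──────────
            ┃█  ◎ ◎   █       ┃███████   
            ┃█     █ @█       ┃█◎    █   
            ┃█        █       ┃█ █□█◎█   
            ┃██████████       ┃█  █□+█   
            ┃Moves: 0  0/3    ┃█   █ █   
            ┃                 ┃█  █  █   
            ┃                 ┃█  □  █   
            ┃                 ┃███████   
            ┃                 ┃Moves: 2  
            ┃                 ┃          
            ┃                 ┗━━━━━━━━━━
            ┃                            
            ┗━━━━━━━━━━━━━━━━━━━━━━━━━━━━
                                         
                                         
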